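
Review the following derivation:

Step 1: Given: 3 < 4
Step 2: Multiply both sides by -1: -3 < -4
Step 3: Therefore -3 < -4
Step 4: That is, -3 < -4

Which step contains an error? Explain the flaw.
Step 2: Multiply both sides by -1: -3 < -4

Step 2 multiplies both sides by -1 but fails to reverse the inequality sign. When multiplying (or dividing) an inequality by a negative number, the direction must be reversed. Since 3 < 4, we should get -3 > -4, i.e., -3 > -4.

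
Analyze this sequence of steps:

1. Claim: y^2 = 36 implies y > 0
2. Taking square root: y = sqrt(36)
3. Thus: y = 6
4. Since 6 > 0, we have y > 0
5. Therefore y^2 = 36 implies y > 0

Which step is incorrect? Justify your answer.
Step 2: Taking square root: y = sqrt(36)

Step 2 takes the square root and assumes the positive root only. The equation y^2 = 36 actually has two solutions: y = 6 and y = -6. The proof silently assumes y > 0 without justification, then uses this assumption to conclude y > 0, which is circular. The counterexample y = -6 shows the claim is false.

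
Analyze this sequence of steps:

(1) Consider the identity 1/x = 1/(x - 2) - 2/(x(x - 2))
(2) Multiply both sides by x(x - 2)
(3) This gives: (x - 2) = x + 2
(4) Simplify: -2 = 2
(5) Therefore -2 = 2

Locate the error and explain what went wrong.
Step 3: This gives: (x - 2) = x + 2

Step 3 makes a sign error when clearing denominators. Multiplying -2/(x(x - 2)) by x(x - 2) gives -2, not +2. The correct result is (x - 2) = x - 2, which is trivially true, not (x - 2) = x + 2. (Step 1 is a valid identity: 1/(x - 2) - 2/(x(x - 2)) = (x - 2)/(x(x - 2)) = 1/x.)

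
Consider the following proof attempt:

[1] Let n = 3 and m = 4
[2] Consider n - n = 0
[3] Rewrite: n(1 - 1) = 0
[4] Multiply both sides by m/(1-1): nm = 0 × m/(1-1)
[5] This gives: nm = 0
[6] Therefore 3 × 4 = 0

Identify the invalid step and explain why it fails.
Step 4: Multiply both sides by m/(1-1): nm = 0 × m/(1-1)

Step 4 multiplies both sides by m/(1-1). However, 1-1 = 0, so this is multiplication by m/0, which is undefined. We cannot multiply by an undefined expression.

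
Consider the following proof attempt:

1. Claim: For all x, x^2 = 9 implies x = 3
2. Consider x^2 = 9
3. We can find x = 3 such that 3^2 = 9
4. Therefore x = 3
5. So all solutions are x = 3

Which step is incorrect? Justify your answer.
Step 4: Therefore x = 3

Step 4 incorrectly concludes that x = 3 is the only solution. The proof shows that x = 3 is A solution (existence), but does not show it is the ONLY solution (uniqueness). In fact, x = -3 is also a solution since (-3)^2 = 9. Finding one solution doesn't prove there are no others.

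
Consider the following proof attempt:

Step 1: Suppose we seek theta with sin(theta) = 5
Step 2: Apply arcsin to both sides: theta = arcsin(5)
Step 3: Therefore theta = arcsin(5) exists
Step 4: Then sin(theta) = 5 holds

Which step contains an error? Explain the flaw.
Step 2: Apply arcsin to both sides: theta = arcsin(5)

Step 2 applies arcsin to 5. However, arcsin(x) is only defined for x in [-1, 1] because sin(theta) can only produce values in that range. Since |5| > 1, arcsin(5) is undefined. There is no angle whose sine equals 5.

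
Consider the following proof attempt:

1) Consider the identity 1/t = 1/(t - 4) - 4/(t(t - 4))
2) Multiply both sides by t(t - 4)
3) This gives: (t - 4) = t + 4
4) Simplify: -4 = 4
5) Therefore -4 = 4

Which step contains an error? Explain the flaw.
Step 3: This gives: (t - 4) = t + 4

Step 3 makes a sign error when clearing denominators. Multiplying -4/(t(t - 4)) by t(t - 4) gives -4, not +4. The correct result is (t - 4) = t - 4, which is trivially true, not (t - 4) = t + 4. (Step 1 is a valid identity: 1/(t - 4) - 4/(t(t - 4)) = (t - 4)/(t(t - 4)) = 1/t.)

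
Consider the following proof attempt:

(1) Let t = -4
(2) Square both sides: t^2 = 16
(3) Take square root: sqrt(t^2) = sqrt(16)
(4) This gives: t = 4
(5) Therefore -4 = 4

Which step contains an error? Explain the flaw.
Step 4: This gives: t = 4

Step 4 incorrectly states that sqrt(t^2) = t. The correct identity is sqrt(t^2) = |t|. Since t = -4 < 0, we have sqrt(t^2) = |-4| = 4, not t = -4.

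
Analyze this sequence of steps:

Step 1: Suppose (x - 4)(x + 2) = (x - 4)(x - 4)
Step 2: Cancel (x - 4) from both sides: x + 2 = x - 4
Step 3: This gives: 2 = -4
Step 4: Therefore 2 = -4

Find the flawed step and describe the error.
Step 2: Cancel (x - 4) from both sides: x + 2 = x - 4

Step 2 cancels (x - 4) from both sides. This is only valid if (x - 4) ≠ 0, i.e., x ≠ 4. When x = 4, both sides equal zero regardless of the other factors. The correct approach requires considering x = 4 as a separate case.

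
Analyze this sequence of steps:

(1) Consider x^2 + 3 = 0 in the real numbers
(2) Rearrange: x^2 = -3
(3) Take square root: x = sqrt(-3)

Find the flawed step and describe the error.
Step 3: Take square root: x = sqrt(-3)

Step 3 takes the square root of -3, which is negative. In the real number system, the square root of a negative number is undefined. The equation x^2 + 3 = 0 has no real solutions. Square roots of negative numbers only exist in the complex numbers.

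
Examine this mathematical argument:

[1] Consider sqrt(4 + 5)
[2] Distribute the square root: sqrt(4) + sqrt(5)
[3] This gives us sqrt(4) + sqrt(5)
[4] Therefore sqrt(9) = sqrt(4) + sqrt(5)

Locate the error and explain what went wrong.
Step 2: Distribute the square root: sqrt(4) + sqrt(5)

Step 2 incorrectly 'distributes' the square root over addition. The square root function does not distribute: sqrt(a + b) ≠ sqrt(a) + sqrt(b). In fact, sqrt(4 + 5) = sqrt(9) ≈ 3.0000, while sqrt(4) + sqrt(5) ≈ 4.2361.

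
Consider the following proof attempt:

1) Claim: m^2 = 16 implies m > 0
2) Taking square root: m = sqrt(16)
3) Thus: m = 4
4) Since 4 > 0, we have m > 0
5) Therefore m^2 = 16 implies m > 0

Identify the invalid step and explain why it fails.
Step 2: Taking square root: m = sqrt(16)

Step 2 takes the square root and assumes the positive root only. The equation m^2 = 16 actually has two solutions: m = 4 and m = -4. The proof silently assumes m > 0 without justification, then uses this assumption to conclude m > 0, which is circular. The counterexample m = -4 shows the claim is false.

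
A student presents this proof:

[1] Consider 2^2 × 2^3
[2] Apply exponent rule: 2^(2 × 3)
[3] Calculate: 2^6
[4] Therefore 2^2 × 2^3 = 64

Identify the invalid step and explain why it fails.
Step 2: Apply exponent rule: 2^(2 × 3)

Step 2 incorrectly states that a^b × a^c = a^(b×c). The correct rule is a^b × a^c = a^(b+c). The actual value is 2^2 × 2^3 = 2^5 = 32, not 2^6 = 64.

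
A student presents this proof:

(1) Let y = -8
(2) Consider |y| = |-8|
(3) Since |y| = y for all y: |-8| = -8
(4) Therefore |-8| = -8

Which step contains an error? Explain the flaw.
Step 3: Since |y| = y for all y: |-8| = -8

Step 3 incorrectly states that |y| = y for all y. The correct definition is |y| = y when y >= 0, and |y| = -y when y < 0. Since -8 < 0, we have |-8| = -(-8) = 8, not -8.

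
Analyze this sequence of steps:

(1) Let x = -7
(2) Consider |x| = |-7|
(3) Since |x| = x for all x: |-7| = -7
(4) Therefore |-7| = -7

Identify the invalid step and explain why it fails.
Step 3: Since |x| = x for all x: |-7| = -7

Step 3 incorrectly states that |x| = x for all x. The correct definition is |x| = x when x >= 0, and |x| = -x when x < 0. Since -7 < 0, we have |-7| = -(-7) = 7, not -7.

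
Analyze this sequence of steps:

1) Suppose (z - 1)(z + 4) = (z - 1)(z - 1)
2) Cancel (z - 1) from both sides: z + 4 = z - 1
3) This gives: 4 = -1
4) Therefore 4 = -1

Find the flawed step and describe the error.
Step 2: Cancel (z - 1) from both sides: z + 4 = z - 1

Step 2 cancels (z - 1) from both sides. This is only valid if (z - 1) ≠ 0, i.e., z ≠ 1. When z = 1, both sides equal zero regardless of the other factors. The correct approach requires considering z = 1 as a separate case.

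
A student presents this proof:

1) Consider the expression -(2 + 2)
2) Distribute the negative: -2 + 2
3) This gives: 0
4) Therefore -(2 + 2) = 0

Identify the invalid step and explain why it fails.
Step 2: Distribute the negative: -2 + 2

Step 2 incorrectly distributes the negative sign. The correct distribution is -(2 + 2) = -2 - 2 = -4. The negative must be applied to both terms, not just the first. The error treats -(2 + 2) as -2 + 2, which equals 0 instead of -4.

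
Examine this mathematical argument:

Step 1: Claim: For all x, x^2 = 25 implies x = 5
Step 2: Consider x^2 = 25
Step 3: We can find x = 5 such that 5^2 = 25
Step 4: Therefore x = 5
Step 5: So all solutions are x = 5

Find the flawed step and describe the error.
Step 4: Therefore x = 5

Step 4 incorrectly concludes that x = 5 is the only solution. The proof shows that x = 5 is A solution (existence), but does not show it is the ONLY solution (uniqueness). In fact, x = -5 is also a solution since (-5)^2 = 25. Finding one solution doesn't prove there are no others.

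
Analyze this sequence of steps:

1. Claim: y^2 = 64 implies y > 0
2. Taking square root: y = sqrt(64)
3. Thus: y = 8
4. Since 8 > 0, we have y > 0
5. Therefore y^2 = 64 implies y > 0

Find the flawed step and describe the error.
Step 2: Taking square root: y = sqrt(64)

Step 2 takes the square root and assumes the positive root only. The equation y^2 = 64 actually has two solutions: y = 8 and y = -8. The proof silently assumes y > 0 without justification, then uses this assumption to conclude y > 0, which is circular. The counterexample y = -8 shows the claim is false.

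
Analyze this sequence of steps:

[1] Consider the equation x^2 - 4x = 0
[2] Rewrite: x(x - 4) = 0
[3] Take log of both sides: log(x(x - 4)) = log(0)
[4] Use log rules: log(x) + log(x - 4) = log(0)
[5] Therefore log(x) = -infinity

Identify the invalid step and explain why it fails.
Step 3: Take log of both sides: log(x(x - 4)) = log(0)

Step 3 takes the logarithm of both sides, resulting in log(0) on the right side. The logarithm is only defined for positive numbers; log(0) is undefined (approaches negative infinity). This operation is invalid.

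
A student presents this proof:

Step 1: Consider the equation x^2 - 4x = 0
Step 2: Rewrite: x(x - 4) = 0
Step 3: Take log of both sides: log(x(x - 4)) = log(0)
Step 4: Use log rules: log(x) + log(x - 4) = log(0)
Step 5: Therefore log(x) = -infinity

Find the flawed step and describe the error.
Step 3: Take log of both sides: log(x(x - 4)) = log(0)

Step 3 takes the logarithm of both sides, resulting in log(0) on the right side. The logarithm is only defined for positive numbers; log(0) is undefined (approaches negative infinity). This operation is invalid.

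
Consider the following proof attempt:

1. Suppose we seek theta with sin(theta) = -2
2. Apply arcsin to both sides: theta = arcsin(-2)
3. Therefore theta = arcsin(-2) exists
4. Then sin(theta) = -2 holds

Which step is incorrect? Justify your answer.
Step 2: Apply arcsin to both sides: theta = arcsin(-2)

Step 2 applies arcsin to -2. However, arcsin(x) is only defined for x in [-1, 1] because sin(theta) can only produce values in that range. Since |-2| > 1, arcsin(-2) is undefined. There is no angle whose sine equals -2.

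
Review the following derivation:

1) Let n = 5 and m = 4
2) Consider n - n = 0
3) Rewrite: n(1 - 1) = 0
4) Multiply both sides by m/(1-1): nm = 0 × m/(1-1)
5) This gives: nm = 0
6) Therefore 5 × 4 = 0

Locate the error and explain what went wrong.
Step 4: Multiply both sides by m/(1-1): nm = 0 × m/(1-1)

Step 4 multiplies both sides by m/(1-1). However, 1-1 = 0, so this is multiplication by m/0, which is undefined. We cannot multiply by an undefined expression.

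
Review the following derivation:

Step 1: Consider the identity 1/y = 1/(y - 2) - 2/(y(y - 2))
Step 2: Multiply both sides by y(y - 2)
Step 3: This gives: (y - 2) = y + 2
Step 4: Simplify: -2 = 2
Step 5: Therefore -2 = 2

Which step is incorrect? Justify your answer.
Step 3: This gives: (y - 2) = y + 2

Step 3 makes a sign error when clearing denominators. Multiplying -2/(y(y - 2)) by y(y - 2) gives -2, not +2. The correct result is (y - 2) = y - 2, which is trivially true, not (y - 2) = y + 2. (Step 1 is a valid identity: 1/(y - 2) - 2/(y(y - 2)) = (y - 2)/(y(y - 2)) = 1/y.)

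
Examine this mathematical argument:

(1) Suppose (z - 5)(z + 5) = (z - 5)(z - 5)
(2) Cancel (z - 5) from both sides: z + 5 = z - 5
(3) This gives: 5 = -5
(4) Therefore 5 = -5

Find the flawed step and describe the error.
Step 2: Cancel (z - 5) from both sides: z + 5 = z - 5

Step 2 cancels (z - 5) from both sides. This is only valid if (z - 5) ≠ 0, i.e., z ≠ 5. When z = 5, both sides equal zero regardless of the other factors. The correct approach requires considering z = 5 as a separate case.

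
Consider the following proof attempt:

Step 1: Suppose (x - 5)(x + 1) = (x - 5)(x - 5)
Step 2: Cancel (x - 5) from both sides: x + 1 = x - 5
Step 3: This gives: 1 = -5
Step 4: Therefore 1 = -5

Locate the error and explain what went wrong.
Step 2: Cancel (x - 5) from both sides: x + 1 = x - 5

Step 2 cancels (x - 5) from both sides. This is only valid if (x - 5) ≠ 0, i.e., x ≠ 5. When x = 5, both sides equal zero regardless of the other factors. The correct approach requires considering x = 5 as a separate case.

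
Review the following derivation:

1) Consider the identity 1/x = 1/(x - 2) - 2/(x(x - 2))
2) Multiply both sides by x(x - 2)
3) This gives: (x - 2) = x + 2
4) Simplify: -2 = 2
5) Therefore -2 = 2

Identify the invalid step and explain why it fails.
Step 3: This gives: (x - 2) = x + 2

Step 3 makes a sign error when clearing denominators. Multiplying -2/(x(x - 2)) by x(x - 2) gives -2, not +2. The correct result is (x - 2) = x - 2, which is trivially true, not (x - 2) = x + 2. (Step 1 is a valid identity: 1/(x - 2) - 2/(x(x - 2)) = (x - 2)/(x(x - 2)) = 1/x.)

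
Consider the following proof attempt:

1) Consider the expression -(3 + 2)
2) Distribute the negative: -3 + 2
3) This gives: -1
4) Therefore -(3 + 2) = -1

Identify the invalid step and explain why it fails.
Step 2: Distribute the negative: -3 + 2

Step 2 incorrectly distributes the negative sign. The correct distribution is -(3 + 2) = -3 - 2 = -5. The negative must be applied to both terms, not just the first. The error treats -(3 + 2) as -3 + 2, which equals -1 instead of -5.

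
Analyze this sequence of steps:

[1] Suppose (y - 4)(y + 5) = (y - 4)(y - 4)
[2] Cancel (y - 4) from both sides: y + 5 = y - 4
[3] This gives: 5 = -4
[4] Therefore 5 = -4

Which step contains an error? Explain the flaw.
Step 2: Cancel (y - 4) from both sides: y + 5 = y - 4

Step 2 cancels (y - 4) from both sides. This is only valid if (y - 4) ≠ 0, i.e., y ≠ 4. When y = 4, both sides equal zero regardless of the other factors. The correct approach requires considering y = 4 as a separate case.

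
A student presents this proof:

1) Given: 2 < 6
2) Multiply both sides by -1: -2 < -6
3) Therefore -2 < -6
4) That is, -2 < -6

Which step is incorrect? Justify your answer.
Step 2: Multiply both sides by -1: -2 < -6

Step 2 multiplies both sides by -1 but fails to reverse the inequality sign. When multiplying (or dividing) an inequality by a negative number, the direction must be reversed. Since 2 < 6, we should get -2 > -6, i.e., -2 > -6.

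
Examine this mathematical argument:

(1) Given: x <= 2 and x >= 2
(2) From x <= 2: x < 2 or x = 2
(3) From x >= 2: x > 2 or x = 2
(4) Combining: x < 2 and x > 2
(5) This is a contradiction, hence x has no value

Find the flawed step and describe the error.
Step 4: Combining: x < 2 and x > 2

Step 4 incorrectly combines the conditions. From x <= 2 and x >= 2, the intersection is x = 2. The error treats the 'or' cases as 'and' requirements. The correct conclusion is that x = 2 is the unique solution, not that no solution exists.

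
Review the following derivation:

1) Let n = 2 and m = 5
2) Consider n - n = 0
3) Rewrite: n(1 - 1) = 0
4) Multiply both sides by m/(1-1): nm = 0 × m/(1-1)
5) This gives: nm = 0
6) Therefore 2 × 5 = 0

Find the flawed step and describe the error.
Step 4: Multiply both sides by m/(1-1): nm = 0 × m/(1-1)

Step 4 multiplies both sides by m/(1-1). However, 1-1 = 0, so this is multiplication by m/0, which is undefined. We cannot multiply by an undefined expression.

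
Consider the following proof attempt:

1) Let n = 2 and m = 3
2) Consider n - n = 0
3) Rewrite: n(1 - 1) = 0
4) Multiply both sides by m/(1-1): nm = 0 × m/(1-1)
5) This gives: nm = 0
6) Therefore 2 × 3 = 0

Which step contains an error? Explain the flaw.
Step 4: Multiply both sides by m/(1-1): nm = 0 × m/(1-1)

Step 4 multiplies both sides by m/(1-1). However, 1-1 = 0, so this is multiplication by m/0, which is undefined. We cannot multiply by an undefined expression.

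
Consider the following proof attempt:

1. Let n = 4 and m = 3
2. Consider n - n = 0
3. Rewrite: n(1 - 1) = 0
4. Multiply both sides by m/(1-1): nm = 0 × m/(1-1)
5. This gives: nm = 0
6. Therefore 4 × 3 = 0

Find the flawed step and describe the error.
Step 4: Multiply both sides by m/(1-1): nm = 0 × m/(1-1)

Step 4 multiplies both sides by m/(1-1). However, 1-1 = 0, so this is multiplication by m/0, which is undefined. We cannot multiply by an undefined expression.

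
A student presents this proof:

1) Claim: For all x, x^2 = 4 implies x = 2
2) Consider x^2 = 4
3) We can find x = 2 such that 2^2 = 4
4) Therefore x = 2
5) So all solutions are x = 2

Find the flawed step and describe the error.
Step 4: Therefore x = 2

Step 4 incorrectly concludes that x = 2 is the only solution. The proof shows that x = 2 is A solution (existence), but does not show it is the ONLY solution (uniqueness). In fact, x = -2 is also a solution since (-2)^2 = 4. Finding one solution doesn't prove there are no others.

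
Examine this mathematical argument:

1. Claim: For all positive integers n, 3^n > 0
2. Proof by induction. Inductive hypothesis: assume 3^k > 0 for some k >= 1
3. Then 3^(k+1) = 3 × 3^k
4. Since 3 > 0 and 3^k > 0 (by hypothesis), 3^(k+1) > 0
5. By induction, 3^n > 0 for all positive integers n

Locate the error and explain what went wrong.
Step 5: By induction, 3^n > 0 for all positive integers n

Step 5 concludes the proof by induction, but no base case was ever established. A valid induction proof requires: (1) a base case proving 3^1 > 0, and (2) an inductive step showing IF 3^k > 0 THEN 3^(k+1) > 0. Steps 2-4 correctly establish the inductive step, but without the base case the conclusion in step 5 does not follow.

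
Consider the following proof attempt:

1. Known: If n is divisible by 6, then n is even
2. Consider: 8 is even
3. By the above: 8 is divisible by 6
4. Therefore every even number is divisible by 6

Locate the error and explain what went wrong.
Step 3: By the above: 8 is divisible by 6

Step 3 commits the fallacy of affirming the consequent. The known fact 'divisible by 6 → even' does NOT imply 'even → divisible by 6'. That would be the converse, which is false. For example, 8 is even but 8 ÷ 6 = 1.33, which is not an integer.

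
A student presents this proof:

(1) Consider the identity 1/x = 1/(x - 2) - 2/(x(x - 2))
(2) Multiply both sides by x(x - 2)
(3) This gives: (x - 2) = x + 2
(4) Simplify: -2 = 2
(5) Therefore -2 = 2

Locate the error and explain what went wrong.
Step 3: This gives: (x - 2) = x + 2

Step 3 makes a sign error when clearing denominators. Multiplying -2/(x(x - 2)) by x(x - 2) gives -2, not +2. The correct result is (x - 2) = x - 2, which is trivially true, not (x - 2) = x + 2. (Step 1 is a valid identity: 1/(x - 2) - 2/(x(x - 2)) = (x - 2)/(x(x - 2)) = 1/x.)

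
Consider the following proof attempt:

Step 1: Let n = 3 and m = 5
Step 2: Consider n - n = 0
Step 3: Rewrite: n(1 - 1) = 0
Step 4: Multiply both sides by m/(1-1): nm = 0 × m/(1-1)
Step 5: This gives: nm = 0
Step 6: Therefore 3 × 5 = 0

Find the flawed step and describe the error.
Step 4: Multiply both sides by m/(1-1): nm = 0 × m/(1-1)

Step 4 multiplies both sides by m/(1-1). However, 1-1 = 0, so this is multiplication by m/0, which is undefined. We cannot multiply by an undefined expression.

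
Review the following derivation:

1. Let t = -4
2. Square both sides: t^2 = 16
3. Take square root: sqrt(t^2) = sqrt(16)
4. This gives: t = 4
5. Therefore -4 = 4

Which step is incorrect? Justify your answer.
Step 4: This gives: t = 4

Step 4 incorrectly states that sqrt(t^2) = t. The correct identity is sqrt(t^2) = |t|. Since t = -4 < 0, we have sqrt(t^2) = |-4| = 4, not t = -4.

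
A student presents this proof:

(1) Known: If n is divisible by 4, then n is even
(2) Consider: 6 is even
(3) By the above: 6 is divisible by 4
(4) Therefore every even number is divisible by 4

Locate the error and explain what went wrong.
Step 3: By the above: 6 is divisible by 4

Step 3 commits the fallacy of affirming the consequent. The known fact 'divisible by 4 → even' does NOT imply 'even → divisible by 4'. That would be the converse, which is false. For example, 6 is even but 6 ÷ 4 = 1.50, which is not an integer.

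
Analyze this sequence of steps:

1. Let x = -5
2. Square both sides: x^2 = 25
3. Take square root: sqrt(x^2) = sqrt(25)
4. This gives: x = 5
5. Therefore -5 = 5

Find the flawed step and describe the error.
Step 4: This gives: x = 5

Step 4 incorrectly states that sqrt(x^2) = x. The correct identity is sqrt(x^2) = |x|. Since x = -5 < 0, we have sqrt(x^2) = |-5| = 5, not x = -5.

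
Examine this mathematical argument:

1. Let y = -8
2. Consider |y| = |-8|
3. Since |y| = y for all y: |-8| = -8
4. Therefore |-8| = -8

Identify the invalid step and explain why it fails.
Step 3: Since |y| = y for all y: |-8| = -8

Step 3 incorrectly states that |y| = y for all y. The correct definition is |y| = y when y >= 0, and |y| = -y when y < 0. Since -8 < 0, we have |-8| = -(-8) = 8, not -8.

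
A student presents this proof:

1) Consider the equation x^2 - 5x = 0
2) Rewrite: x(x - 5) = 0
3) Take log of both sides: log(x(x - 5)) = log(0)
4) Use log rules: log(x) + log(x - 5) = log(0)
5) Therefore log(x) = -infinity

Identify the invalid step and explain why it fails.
Step 3: Take log of both sides: log(x(x - 5)) = log(0)

Step 3 takes the logarithm of both sides, resulting in log(0) on the right side. The logarithm is only defined for positive numbers; log(0) is undefined (approaches negative infinity). This operation is invalid.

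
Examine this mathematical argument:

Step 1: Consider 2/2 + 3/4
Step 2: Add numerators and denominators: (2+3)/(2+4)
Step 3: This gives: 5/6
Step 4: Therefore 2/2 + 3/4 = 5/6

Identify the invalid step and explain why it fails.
Step 2: Add numerators and denominators: (2+3)/(2+4)

Step 2 incorrectly adds fractions by separately adding numerators and denominators. This is wrong. The correct method requires a common denominator: 2/2 + 3/4 = (2×4 + 3×2)/(2×4) = 14/8 = 7/4. The method used gives 5/6, which is different.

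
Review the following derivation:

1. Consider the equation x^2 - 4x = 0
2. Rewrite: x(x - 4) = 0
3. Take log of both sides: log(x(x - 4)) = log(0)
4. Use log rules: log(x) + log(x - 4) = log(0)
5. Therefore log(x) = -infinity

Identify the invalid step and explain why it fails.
Step 3: Take log of both sides: log(x(x - 4)) = log(0)

Step 3 takes the logarithm of both sides, resulting in log(0) on the right side. The logarithm is only defined for positive numbers; log(0) is undefined (approaches negative infinity). This operation is invalid.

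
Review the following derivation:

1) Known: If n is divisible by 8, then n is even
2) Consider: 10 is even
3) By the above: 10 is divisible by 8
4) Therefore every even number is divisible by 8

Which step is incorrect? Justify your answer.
Step 3: By the above: 10 is divisible by 8

Step 3 commits the fallacy of affirming the consequent. The known fact 'divisible by 8 → even' does NOT imply 'even → divisible by 8'. That would be the converse, which is false. For example, 10 is even but 10 ÷ 8 = 1.25, which is not an integer.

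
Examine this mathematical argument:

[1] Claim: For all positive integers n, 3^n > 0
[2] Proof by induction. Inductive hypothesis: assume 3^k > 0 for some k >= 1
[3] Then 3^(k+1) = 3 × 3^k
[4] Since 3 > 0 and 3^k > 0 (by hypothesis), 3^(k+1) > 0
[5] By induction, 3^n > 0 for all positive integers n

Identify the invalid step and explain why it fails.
Step 5: By induction, 3^n > 0 for all positive integers n

Step 5 concludes the proof by induction, but no base case was ever established. A valid induction proof requires: (1) a base case proving 3^1 > 0, and (2) an inductive step showing IF 3^k > 0 THEN 3^(k+1) > 0. Steps 2-4 correctly establish the inductive step, but without the base case the conclusion in step 5 does not follow.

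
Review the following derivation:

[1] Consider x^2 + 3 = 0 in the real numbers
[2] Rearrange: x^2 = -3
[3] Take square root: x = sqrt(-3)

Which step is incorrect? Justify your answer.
Step 3: Take square root: x = sqrt(-3)

Step 3 takes the square root of -3, which is negative. In the real number system, the square root of a negative number is undefined. The equation x^2 + 3 = 0 has no real solutions. Square roots of negative numbers only exist in the complex numbers.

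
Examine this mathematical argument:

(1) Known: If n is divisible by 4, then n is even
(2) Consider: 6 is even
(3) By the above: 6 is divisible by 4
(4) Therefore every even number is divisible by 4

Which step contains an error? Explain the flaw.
Step 3: By the above: 6 is divisible by 4

Step 3 commits the fallacy of affirming the consequent. The known fact 'divisible by 4 → even' does NOT imply 'even → divisible by 4'. That would be the converse, which is false. For example, 6 is even but 6 ÷ 4 = 1.50, which is not an integer.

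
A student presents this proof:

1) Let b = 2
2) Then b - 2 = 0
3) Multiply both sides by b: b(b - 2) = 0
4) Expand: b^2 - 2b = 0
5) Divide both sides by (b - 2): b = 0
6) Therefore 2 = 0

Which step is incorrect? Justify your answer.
Step 5: Divide both sides by (b - 2): b = 0

Step 5 divides both sides by (b - 2). However, since b = 2, we have (b - 2) = 0. Division by zero is undefined, making this step invalid.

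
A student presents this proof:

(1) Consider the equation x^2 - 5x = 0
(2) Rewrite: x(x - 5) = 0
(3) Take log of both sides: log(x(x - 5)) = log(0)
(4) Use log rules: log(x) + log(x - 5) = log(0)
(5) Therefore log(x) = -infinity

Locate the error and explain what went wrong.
Step 3: Take log of both sides: log(x(x - 5)) = log(0)

Step 3 takes the logarithm of both sides, resulting in log(0) on the right side. The logarithm is only defined for positive numbers; log(0) is undefined (approaches negative infinity). This operation is invalid.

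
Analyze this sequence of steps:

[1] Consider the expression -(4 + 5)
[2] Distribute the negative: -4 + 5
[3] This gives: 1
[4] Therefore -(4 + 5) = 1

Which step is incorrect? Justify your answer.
Step 2: Distribute the negative: -4 + 5

Step 2 incorrectly distributes the negative sign. The correct distribution is -(4 + 5) = -4 - 5 = -9. The negative must be applied to both terms, not just the first. The error treats -(4 + 5) as -4 + 5, which equals 1 instead of -9.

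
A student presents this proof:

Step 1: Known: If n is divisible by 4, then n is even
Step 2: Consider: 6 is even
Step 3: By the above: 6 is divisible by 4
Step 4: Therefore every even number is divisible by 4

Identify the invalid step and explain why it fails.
Step 3: By the above: 6 is divisible by 4

Step 3 commits the fallacy of affirming the consequent. The known fact 'divisible by 4 → even' does NOT imply 'even → divisible by 4'. That would be the converse, which is false. For example, 6 is even but 6 ÷ 4 = 1.50, which is not an integer.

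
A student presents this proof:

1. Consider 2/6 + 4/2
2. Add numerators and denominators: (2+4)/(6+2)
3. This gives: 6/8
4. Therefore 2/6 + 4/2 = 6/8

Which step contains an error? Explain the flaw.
Step 2: Add numerators and denominators: (2+4)/(6+2)

Step 2 incorrectly adds fractions by separately adding numerators and denominators. This is wrong. The correct method requires a common denominator: 2/6 + 4/2 = (2×2 + 4×6)/(6×2) = 28/12 = 7/3. The method used gives 6/8, which is different.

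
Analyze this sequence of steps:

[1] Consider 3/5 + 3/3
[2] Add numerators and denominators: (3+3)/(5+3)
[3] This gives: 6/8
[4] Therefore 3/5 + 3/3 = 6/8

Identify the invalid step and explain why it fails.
Step 2: Add numerators and denominators: (3+3)/(5+3)

Step 2 incorrectly adds fractions by separately adding numerators and denominators. This is wrong. The correct method requires a common denominator: 3/5 + 3/3 = (3×3 + 3×5)/(5×3) = 24/15 = 8/5. The method used gives 6/8, which is different.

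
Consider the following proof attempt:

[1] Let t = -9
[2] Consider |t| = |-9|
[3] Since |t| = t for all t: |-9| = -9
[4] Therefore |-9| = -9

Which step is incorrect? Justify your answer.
Step 3: Since |t| = t for all t: |-9| = -9

Step 3 incorrectly states that |t| = t for all t. The correct definition is |t| = t when t >= 0, and |t| = -t when t < 0. Since -9 < 0, we have |-9| = -(-9) = 9, not -9.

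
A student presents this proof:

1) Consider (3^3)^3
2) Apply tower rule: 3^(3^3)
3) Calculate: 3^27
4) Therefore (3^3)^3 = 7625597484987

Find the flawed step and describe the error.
Step 2: Apply tower rule: 3^(3^3)

Step 2 incorrectly states that (a^b)^c = a^(b^c). The correct rule is (a^b)^c = a^(b×c). The actual value is (3^3)^3 = 3^9 = 19683, not 3^27 = 7625597484987.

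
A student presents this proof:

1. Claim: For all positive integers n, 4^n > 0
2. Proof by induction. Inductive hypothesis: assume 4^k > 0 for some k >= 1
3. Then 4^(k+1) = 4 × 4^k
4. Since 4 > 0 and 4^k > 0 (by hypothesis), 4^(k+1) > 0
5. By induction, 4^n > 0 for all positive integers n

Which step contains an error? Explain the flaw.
Step 5: By induction, 4^n > 0 for all positive integers n

Step 5 concludes the proof by induction, but no base case was ever established. A valid induction proof requires: (1) a base case proving 4^1 > 0, and (2) an inductive step showing IF 4^k > 0 THEN 4^(k+1) > 0. Steps 2-4 correctly establish the inductive step, but without the base case the conclusion in step 5 does not follow.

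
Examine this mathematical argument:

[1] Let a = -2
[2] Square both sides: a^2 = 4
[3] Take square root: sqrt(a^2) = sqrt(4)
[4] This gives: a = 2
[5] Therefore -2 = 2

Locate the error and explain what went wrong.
Step 4: This gives: a = 2

Step 4 incorrectly states that sqrt(a^2) = a. The correct identity is sqrt(a^2) = |a|. Since a = -2 < 0, we have sqrt(a^2) = |-2| = 2, not a = -2.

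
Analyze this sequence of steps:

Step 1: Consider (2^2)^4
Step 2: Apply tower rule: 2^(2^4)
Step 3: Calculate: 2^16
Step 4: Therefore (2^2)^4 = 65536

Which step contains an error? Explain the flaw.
Step 2: Apply tower rule: 2^(2^4)

Step 2 incorrectly states that (a^b)^c = a^(b^c). The correct rule is (a^b)^c = a^(b×c). The actual value is (2^2)^4 = 2^8 = 256, not 2^16 = 65536.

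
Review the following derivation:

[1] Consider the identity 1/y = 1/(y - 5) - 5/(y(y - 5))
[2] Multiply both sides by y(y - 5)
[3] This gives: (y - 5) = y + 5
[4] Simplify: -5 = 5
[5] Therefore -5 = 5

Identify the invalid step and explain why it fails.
Step 3: This gives: (y - 5) = y + 5

Step 3 makes a sign error when clearing denominators. Multiplying -5/(y(y - 5)) by y(y - 5) gives -5, not +5. The correct result is (y - 5) = y - 5, which is trivially true, not (y - 5) = y + 5. (Step 1 is a valid identity: 1/(y - 5) - 5/(y(y - 5)) = (y - 5)/(y(y - 5)) = 1/y.)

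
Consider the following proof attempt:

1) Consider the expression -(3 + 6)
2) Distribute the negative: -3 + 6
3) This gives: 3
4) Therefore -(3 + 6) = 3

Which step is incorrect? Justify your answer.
Step 2: Distribute the negative: -3 + 6

Step 2 incorrectly distributes the negative sign. The correct distribution is -(3 + 6) = -3 - 6 = -9. The negative must be applied to both terms, not just the first. The error treats -(3 + 6) as -3 + 6, which equals 3 instead of -9.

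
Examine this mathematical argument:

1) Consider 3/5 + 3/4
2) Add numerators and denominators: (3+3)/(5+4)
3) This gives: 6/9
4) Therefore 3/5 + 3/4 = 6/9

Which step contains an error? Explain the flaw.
Step 2: Add numerators and denominators: (3+3)/(5+4)

Step 2 incorrectly adds fractions by separately adding numerators and denominators. This is wrong. The correct method requires a common denominator: 3/5 + 3/4 = (3×4 + 3×5)/(5×4) = 27/20 = 27/20. The method used gives 6/9, which is different.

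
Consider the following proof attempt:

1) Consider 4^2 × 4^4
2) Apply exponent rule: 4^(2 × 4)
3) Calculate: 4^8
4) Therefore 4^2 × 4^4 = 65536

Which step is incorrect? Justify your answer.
Step 2: Apply exponent rule: 4^(2 × 4)

Step 2 incorrectly states that a^b × a^c = a^(b×c). The correct rule is a^b × a^c = a^(b+c). The actual value is 4^2 × 4^4 = 4^6 = 4096, not 4^8 = 65536.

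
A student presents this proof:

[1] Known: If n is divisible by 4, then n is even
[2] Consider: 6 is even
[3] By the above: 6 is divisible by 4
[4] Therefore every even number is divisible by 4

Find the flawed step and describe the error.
Step 3: By the above: 6 is divisible by 4

Step 3 commits the fallacy of affirming the consequent. The known fact 'divisible by 4 → even' does NOT imply 'even → divisible by 4'. That would be the converse, which is false. For example, 6 is even but 6 ÷ 4 = 1.50, which is not an integer.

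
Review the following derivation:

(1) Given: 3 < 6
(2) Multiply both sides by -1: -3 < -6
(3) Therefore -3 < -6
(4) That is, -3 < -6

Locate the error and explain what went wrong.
Step 2: Multiply both sides by -1: -3 < -6

Step 2 multiplies both sides by -1 but fails to reverse the inequality sign. When multiplying (or dividing) an inequality by a negative number, the direction must be reversed. Since 3 < 6, we should get -3 > -6, i.e., -3 > -6.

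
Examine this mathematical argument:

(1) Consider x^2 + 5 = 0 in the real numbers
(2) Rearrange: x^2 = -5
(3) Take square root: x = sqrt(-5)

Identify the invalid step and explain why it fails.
Step 3: Take square root: x = sqrt(-5)

Step 3 takes the square root of -5, which is negative. In the real number system, the square root of a negative number is undefined. The equation x^2 + 5 = 0 has no real solutions. Square roots of negative numbers only exist in the complex numbers.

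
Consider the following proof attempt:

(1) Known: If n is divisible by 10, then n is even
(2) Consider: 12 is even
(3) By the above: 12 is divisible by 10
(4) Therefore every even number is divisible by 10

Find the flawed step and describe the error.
Step 3: By the above: 12 is divisible by 10

Step 3 commits the fallacy of affirming the consequent. The known fact 'divisible by 10 → even' does NOT imply 'even → divisible by 10'. That would be the converse, which is false. For example, 12 is even but 12 ÷ 10 = 1.20, which is not an integer.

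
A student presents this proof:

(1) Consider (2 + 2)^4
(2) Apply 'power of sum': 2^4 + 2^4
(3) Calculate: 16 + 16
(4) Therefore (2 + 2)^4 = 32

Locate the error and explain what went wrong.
Step 2: Apply 'power of sum': 2^4 + 2^4

Step 2 incorrectly applies a non-existent rule '(a+b)^n = a^n + b^n'. This is false in general. The correct expansion uses the binomial theorem. The actual value is (2 + 2)^4 = 4^4 = 256, not 32.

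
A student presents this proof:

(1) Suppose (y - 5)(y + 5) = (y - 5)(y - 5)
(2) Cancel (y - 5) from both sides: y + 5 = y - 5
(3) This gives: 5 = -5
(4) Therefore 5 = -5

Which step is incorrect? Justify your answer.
Step 2: Cancel (y - 5) from both sides: y + 5 = y - 5

Step 2 cancels (y - 5) from both sides. This is only valid if (y - 5) ≠ 0, i.e., y ≠ 5. When y = 5, both sides equal zero regardless of the other factors. The correct approach requires considering y = 5 as a separate case.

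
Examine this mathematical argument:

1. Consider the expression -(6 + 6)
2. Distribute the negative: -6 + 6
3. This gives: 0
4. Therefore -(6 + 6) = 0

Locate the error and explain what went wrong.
Step 2: Distribute the negative: -6 + 6

Step 2 incorrectly distributes the negative sign. The correct distribution is -(6 + 6) = -6 - 6 = -12. The negative must be applied to both terms, not just the first. The error treats -(6 + 6) as -6 + 6, which equals 0 instead of -12.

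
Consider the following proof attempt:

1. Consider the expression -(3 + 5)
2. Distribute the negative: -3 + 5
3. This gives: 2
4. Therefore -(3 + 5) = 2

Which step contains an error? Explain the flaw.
Step 2: Distribute the negative: -3 + 5

Step 2 incorrectly distributes the negative sign. The correct distribution is -(3 + 5) = -3 - 5 = -8. The negative must be applied to both terms, not just the first. The error treats -(3 + 5) as -3 + 5, which equals 2 instead of -8.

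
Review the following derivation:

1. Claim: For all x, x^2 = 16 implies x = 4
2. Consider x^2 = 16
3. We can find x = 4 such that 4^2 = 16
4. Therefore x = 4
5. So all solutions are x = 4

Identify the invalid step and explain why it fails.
Step 4: Therefore x = 4

Step 4 incorrectly concludes that x = 4 is the only solution. The proof shows that x = 4 is A solution (existence), but does not show it is the ONLY solution (uniqueness). In fact, x = -4 is also a solution since (-4)^2 = 16. Finding one solution doesn't prove there are no others.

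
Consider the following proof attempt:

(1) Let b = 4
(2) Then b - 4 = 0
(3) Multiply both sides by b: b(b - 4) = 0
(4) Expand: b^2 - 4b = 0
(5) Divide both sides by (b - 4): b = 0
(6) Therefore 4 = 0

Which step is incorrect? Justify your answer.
Step 5: Divide both sides by (b - 4): b = 0

Step 5 divides both sides by (b - 4). However, since b = 4, we have (b - 4) = 0. Division by zero is undefined, making this step invalid.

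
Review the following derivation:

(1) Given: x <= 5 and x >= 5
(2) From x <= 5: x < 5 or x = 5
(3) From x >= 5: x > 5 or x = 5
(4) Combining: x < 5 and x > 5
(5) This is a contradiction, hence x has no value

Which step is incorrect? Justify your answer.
Step 4: Combining: x < 5 and x > 5

Step 4 incorrectly combines the conditions. From x <= 5 and x >= 5, the intersection is x = 5. The error treats the 'or' cases as 'and' requirements. The correct conclusion is that x = 5 is the unique solution, not that no solution exists.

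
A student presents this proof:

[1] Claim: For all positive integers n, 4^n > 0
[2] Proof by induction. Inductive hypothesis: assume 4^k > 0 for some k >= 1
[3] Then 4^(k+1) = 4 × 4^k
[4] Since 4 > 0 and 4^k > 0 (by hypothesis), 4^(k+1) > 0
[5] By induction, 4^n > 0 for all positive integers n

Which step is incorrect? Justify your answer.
Step 5: By induction, 4^n > 0 for all positive integers n

Step 5 concludes the proof by induction, but no base case was ever established. A valid induction proof requires: (1) a base case proving 4^1 > 0, and (2) an inductive step showing IF 4^k > 0 THEN 4^(k+1) > 0. Steps 2-4 correctly establish the inductive step, but without the base case the conclusion in step 5 does not follow.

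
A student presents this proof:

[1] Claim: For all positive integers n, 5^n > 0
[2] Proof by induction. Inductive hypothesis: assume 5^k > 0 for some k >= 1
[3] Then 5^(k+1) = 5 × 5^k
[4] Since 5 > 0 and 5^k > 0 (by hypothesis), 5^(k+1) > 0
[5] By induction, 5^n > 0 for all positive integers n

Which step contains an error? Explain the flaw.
Step 5: By induction, 5^n > 0 for all positive integers n

Step 5 concludes the proof by induction, but no base case was ever established. A valid induction proof requires: (1) a base case proving 5^1 > 0, and (2) an inductive step showing IF 5^k > 0 THEN 5^(k+1) > 0. Steps 2-4 correctly establish the inductive step, but without the base case the conclusion in step 5 does not follow.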